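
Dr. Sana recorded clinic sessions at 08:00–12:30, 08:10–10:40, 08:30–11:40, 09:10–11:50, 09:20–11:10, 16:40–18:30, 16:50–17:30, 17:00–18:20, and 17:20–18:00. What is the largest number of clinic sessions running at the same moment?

5

Sweep endpoints in order; track running count of active intervals.
Peak of 5 reached at 09:20.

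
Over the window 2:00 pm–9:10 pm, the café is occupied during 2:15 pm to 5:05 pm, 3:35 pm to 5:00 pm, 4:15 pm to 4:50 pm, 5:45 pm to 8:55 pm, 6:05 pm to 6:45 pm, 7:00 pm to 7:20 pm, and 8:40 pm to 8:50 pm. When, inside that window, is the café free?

2:00 pm–2:15 pm, 5:05 pm–5:45 pm, 8:55 pm–9:10 pm

The merged coverage is 2:15 pm–5:05 pm, 5:45 pm–8:55 pm.
Uncovered inside 2:00 pm–9:10 pm: 2:00 pm–2:15 pm, 5:05 pm–5:45 pm, 8:55 pm–9:10 pm.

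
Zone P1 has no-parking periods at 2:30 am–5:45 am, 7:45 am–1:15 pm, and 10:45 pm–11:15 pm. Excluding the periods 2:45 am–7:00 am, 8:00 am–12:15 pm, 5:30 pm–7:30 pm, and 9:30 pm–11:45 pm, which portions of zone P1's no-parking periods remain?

2:30 am–2:45 am, 7:45 am–8:00 am, 12:15 pm–1:15 pm

2:30 am–5:45 am \ B = 2:30 am–2:45 am.
7:45 am–1:15 pm \ B = 7:45 am–8:00 am, 12:15 pm–1:15 pm.
10:45 pm–11:15 pm: entirely removed.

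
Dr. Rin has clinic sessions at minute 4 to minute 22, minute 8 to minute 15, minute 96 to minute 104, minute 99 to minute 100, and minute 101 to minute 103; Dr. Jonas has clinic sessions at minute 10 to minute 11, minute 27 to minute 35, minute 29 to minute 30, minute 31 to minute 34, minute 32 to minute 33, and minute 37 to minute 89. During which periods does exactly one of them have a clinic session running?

First set merges to minute 4 to minute 22, minute 96 to minute 104.
Second set merges to minute 10 to minute 11, minute 27 to minute 35, minute 37 to minute 89.
A \ B = minute 4 to minute 10, minute 11 to minute 22, minute 96 to minute 104.
B \ A = minute 27 to minute 35, minute 37 to minute 89.
Union of the two gives the symmetric difference.

minute 4 to minute 10, minute 11 to minute 22, minute 27 to minute 35, minute 37 to minute 89, minute 96 to minute 104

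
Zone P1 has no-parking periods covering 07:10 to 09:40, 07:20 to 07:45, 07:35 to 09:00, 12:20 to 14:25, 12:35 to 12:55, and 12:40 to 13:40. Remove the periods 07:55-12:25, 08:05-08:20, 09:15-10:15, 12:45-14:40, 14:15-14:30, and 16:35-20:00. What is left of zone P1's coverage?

07:10–07:55, 12:25–12:45

A, merged: 07:10–09:40, 12:20–14:25.
B, merged: 07:55–12:25, 12:45–14:40, 16:35–20:00.
07:10–09:40 minus B → 07:10–07:55.
12:20–14:25 minus B → 12:25–12:45.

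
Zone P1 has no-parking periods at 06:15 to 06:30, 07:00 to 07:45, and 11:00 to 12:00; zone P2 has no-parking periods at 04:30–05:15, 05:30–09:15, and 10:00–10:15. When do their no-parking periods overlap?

06:15–06:30 ∩ B → 06:15–06:30.
07:00–07:45 ∩ B → 07:00–07:45.
11:00–12:00 meets no B interval.

06:15–06:30, 07:00–07:45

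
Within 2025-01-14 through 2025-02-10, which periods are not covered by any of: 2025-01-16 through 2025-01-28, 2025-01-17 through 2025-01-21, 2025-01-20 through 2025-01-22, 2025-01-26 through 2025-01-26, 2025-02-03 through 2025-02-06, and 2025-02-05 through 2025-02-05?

Covered (merged): 2025-01-16 through 2025-01-28, 2025-02-03 through 2025-02-06.
Complement within 2025-01-14 through 2025-02-10: 2025-01-14 through 2025-01-15, 2025-01-29 through 2025-02-02, 2025-02-07 through 2025-02-10.

2025-01-14 through 2025-01-15, 2025-01-29 through 2025-02-02, 2025-02-07 through 2025-02-10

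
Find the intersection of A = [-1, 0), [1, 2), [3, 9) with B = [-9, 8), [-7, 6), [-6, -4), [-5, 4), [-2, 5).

[-1, 0) ∪ [1, 2) ∪ [3, 8)

B, merged: [-9, 8).
[-1, 0) overlaps B on [-1, 0).
[1, 2) overlaps B on [1, 2).
[3, 9) overlaps B on [3, 8).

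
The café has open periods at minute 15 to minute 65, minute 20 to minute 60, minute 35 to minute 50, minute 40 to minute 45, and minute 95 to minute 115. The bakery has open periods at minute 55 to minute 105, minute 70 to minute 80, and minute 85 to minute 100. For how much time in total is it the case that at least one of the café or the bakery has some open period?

100 minutes

First set merges to minute 15 to minute 65, minute 95 to minute 115.
Second set merges to minute 55 to minute 105.
A ∪ B = minute 15 to minute 115.
Total: 100 minutes.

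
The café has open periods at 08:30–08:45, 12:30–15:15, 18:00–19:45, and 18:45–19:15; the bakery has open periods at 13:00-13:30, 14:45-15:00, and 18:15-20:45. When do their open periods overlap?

13:00-13:30, 14:45-15:00, 18:15-19:45

A, merged: 08:30-08:45, 12:30-15:15, 18:00-19:45.
08:30-08:45 falls entirely outside B.
12:30-15:15 overlaps B on 13:00-13:30, 14:45-15:00.
18:00-19:45 overlaps B on 18:15-19:45.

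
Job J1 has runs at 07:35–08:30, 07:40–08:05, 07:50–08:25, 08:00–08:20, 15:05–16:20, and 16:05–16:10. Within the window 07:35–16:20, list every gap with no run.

08:30–15:05

Covered (merged): 07:35–08:30, 15:05–16:20.
Complement within 07:35–16:20: 08:30–15:05.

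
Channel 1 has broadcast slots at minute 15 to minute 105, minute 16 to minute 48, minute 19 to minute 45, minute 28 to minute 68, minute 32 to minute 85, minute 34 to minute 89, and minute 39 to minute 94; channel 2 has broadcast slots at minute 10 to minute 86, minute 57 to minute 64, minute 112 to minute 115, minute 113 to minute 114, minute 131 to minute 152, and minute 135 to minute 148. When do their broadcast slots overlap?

A, merged: minute 15 to minute 105.
B, merged: minute 10 to minute 86, minute 112 to minute 115, minute 131 to minute 152.
minute 15 to minute 105 meets the second set on minute 15 to minute 86.

minute 15 to minute 86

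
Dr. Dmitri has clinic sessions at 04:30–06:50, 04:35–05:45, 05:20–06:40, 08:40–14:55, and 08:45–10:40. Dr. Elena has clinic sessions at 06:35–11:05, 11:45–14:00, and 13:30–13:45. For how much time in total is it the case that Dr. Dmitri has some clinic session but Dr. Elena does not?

A, merged: 04:30-06:50, 08:40-14:55.
B, merged: 06:35-11:05, 11:45-14:00.
A \ B = 04:30-06:35, 11:05-11:45, 14:00-14:55.
Total: 2 h 5 min + 40 min + 55 min = 3 h 40 min.

3 h 40 min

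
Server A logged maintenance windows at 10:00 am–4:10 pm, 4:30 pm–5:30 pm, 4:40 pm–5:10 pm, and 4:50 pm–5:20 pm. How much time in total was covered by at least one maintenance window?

7 h 10 min

Merged: 10:00 am–4:10 pm, 4:30 pm–5:30 pm.
Lengths: 6 h 10 min + 1 h = 7 h 10 min.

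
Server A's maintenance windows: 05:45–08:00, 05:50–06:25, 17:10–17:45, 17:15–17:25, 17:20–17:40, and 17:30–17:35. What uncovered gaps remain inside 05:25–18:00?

05:25–05:45, 08:00–17:10, 17:45–18:00

The merged coverage is 05:45–08:00, 17:10–17:45.
Uncovered inside 05:25–18:00: 05:25–05:45, 08:00–17:10, 17:45–18:00.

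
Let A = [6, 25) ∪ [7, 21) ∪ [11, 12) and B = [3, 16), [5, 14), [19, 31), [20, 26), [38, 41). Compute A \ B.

Merge the first list: [6, 25).
Merge the second list: [3, 16), [19, 31), [38, 41).
[6, 25) minus B → [16, 19).

[16, 19)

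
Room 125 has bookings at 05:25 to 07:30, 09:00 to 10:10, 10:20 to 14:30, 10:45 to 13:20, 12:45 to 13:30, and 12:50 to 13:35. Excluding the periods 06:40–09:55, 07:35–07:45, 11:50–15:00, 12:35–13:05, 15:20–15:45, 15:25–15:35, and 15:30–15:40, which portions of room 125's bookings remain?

05:25–06:40, 09:55–10:10, 10:20–11:50

A, merged: 05:25–07:30, 09:00–10:10, 10:20–14:30.
B, merged: 06:40–09:55, 11:50–15:00, 15:20–15:45.
05:25–07:30 minus B → 05:25–06:40.
09:00–10:10 minus B → 09:55–10:10.
10:20–14:30 minus B → 10:20–11:50.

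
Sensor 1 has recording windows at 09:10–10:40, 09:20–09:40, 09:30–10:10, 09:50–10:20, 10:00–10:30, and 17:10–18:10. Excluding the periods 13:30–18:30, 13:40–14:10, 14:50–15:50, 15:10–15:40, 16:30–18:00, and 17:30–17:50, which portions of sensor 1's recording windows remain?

Merge the first list: 09:10–10:40, 17:10–18:10.
Merge the second list: 13:30–18:30.
09:10–10:40: no B overlap → unchanged.
17:10–18:10: fully covered by B → removed.

09:10–10:40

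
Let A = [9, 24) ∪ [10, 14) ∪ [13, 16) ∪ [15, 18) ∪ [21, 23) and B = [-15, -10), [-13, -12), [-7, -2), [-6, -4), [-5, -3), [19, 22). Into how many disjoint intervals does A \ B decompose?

2

Merge the first list: [9, 24).
Merge the second list: [-15, -10), [-7, -2), [19, 22).
A \ B = [9, 19), [22, 24).
That is 2 disjoint pieces.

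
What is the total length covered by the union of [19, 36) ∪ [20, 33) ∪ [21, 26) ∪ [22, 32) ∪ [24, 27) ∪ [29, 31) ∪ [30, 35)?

Merged: [19, 36).
Length: 17.

17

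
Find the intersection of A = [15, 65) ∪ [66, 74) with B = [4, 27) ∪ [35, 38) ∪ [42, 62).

[15, 65) meets the second set on [15, 27), [35, 38), [42, 62).
[66, 74): no overlap with the second set.

[15, 27) ∪ [35, 38) ∪ [42, 62)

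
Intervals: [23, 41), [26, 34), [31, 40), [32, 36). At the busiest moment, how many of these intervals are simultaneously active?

Walk the sorted start/end points keeping a running depth.
The depth first hits 4 at 32.

4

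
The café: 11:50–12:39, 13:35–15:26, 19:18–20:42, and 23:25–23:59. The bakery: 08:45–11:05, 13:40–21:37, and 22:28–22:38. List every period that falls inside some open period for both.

11:50-12:39: no overlap with the second set.
13:35-15:26 meets the second set on 13:40-15:26.
19:18-20:42 meets the second set on 19:18-20:42.
23:25-23:59: no overlap with the second set.

13:40-15:26, 19:18-20:42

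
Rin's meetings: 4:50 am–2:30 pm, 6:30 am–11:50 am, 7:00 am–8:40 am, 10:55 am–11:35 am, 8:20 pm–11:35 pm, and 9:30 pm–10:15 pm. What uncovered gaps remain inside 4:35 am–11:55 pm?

4:35 am–4:50 am, 2:30 pm–8:20 pm, 11:35 pm–11:55 pm

After merging, the occupied span is 4:50 am–2:30 pm, 8:20 pm–11:35 pm.
Complement within 4:35 am–11:55 pm: 4:35 am–4:50 am, 2:30 pm–8:20 pm, 11:35 pm–11:55 pm.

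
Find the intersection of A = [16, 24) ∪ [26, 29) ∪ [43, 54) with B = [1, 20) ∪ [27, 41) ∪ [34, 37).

Second set merges to [1, 20), [27, 41).
[16, 24) overlaps B on [16, 20).
[26, 29) overlaps B on [27, 29).
[43, 54) falls entirely outside B.

[16, 20) ∪ [27, 29)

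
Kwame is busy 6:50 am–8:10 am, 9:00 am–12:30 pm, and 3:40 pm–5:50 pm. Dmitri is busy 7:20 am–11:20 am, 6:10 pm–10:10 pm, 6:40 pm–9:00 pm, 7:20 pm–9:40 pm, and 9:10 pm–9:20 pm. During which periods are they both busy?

Second set merges to 7:20 am-11:20 am, 6:10 pm-10:10 pm.
6:50 am-8:10 am ∩ B → 7:20 am-8:10 am.
9:00 am-12:30 pm ∩ B → 9:00 am-11:20 am.
3:40 pm-5:50 pm meets no B interval.

7:20 am-8:10 am, 9:00 am-11:20 am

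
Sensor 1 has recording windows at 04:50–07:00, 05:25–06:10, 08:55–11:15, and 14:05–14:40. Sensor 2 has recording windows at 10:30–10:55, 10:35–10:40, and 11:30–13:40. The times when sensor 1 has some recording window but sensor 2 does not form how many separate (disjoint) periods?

4

First set merges to 04:50–07:00, 08:55–11:15, 14:05–14:40.
Second set merges to 10:30–10:55, 11:30–13:40.
A \ B = 04:50–07:00, 08:55–10:30, 10:55–11:15, 14:05–14:40.
That is 4 disjoint pieces.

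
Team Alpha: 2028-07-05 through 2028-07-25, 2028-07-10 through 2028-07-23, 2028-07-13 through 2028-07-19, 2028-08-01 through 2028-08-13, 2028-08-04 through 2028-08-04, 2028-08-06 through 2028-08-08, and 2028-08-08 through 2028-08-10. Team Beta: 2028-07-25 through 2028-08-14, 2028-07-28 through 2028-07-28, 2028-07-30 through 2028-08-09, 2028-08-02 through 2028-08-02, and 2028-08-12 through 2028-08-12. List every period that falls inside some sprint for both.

2028-07-25 through 2028-07-25, 2028-08-01 through 2028-08-13

Merge the first list: 2028-07-05 through 2028-07-25, 2028-08-01 through 2028-08-13.
Merge the second list: 2028-07-25 through 2028-08-14.
2028-07-05 through 2028-07-25 ∩ B → 2028-07-25 through 2028-07-25.
2028-08-01 through 2028-08-13 ∩ B → 2028-08-01 through 2028-08-13.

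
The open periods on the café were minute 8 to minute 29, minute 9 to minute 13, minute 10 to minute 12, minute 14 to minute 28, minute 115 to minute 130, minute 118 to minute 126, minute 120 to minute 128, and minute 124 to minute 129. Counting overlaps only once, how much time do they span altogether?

Merged: minute 8 to minute 29, minute 115 to minute 130.
Lengths: 21 minutes + 15 minutes = 36 minutes.

36 minutes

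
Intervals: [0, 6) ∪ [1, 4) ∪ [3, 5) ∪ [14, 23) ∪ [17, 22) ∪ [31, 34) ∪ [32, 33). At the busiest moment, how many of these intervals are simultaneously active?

Walk the sorted start/end points keeping a running depth.
The depth first hits 3 at 3.

3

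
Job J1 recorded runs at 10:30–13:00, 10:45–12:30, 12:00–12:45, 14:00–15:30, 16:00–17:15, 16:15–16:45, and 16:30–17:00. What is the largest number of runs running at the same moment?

Sweep endpoints in order; track running count of active intervals.
Peak of 3 reached at 12:00.

3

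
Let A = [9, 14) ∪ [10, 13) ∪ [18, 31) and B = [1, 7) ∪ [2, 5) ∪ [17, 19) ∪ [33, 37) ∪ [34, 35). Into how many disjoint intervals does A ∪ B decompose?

4

First set merges to [9, 14), [18, 31).
Second set merges to [1, 7), [17, 19), [33, 37).
A ∪ B = [1, 7), [9, 14), [17, 31), [33, 37).
That is 4 disjoint pieces.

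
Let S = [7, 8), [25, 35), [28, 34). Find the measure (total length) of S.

Merged: [7, 8), [25, 35).
Lengths: 1 + 10 = 11.

11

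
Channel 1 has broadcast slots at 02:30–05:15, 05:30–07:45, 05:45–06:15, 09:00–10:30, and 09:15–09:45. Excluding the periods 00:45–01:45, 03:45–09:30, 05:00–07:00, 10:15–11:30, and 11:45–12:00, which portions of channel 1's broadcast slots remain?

First set merges to 02:30-05:15, 05:30-07:45, 09:00-10:30.
Second set merges to 00:45-01:45, 03:45-09:30, 10:15-11:30, 11:45-12:00.
02:30-05:15 with B removed leaves 02:30-03:45.
05:30-07:45 lies entirely inside B → drops out.
09:00-10:30 with B removed leaves 09:30-10:15.

02:30-03:45, 09:30-10:15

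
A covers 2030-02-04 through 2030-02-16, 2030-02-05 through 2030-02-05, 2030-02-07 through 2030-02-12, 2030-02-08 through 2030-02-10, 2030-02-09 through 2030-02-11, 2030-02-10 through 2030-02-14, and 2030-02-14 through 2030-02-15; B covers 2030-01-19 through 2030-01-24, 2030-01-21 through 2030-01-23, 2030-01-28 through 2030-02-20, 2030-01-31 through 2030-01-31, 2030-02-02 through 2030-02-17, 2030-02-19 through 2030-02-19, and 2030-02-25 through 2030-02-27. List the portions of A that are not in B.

First set merges to 2030-02-04 through 2030-02-16.
Second set merges to 2030-01-19 through 2030-01-24, 2030-01-28 through 2030-02-20, 2030-02-25 through 2030-02-27.
2030-02-04 through 2030-02-16: fully covered by B → removed.

none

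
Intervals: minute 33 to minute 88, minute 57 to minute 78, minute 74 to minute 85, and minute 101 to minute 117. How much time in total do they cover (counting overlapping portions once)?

71 minutes

Merged: minute 33 to minute 88, minute 101 to minute 117.
Lengths: 55 minutes + 16 minutes = 71 minutes.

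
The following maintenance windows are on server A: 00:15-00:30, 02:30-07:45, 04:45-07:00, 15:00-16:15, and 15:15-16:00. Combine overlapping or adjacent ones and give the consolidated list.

02:30-07:45 is disjoint → start new block.
04:45-07:00 overlaps/touches 02:30-07:45 → extend to 02:30-07:45.
15:00-16:15 is disjoint → start new block.
15:15-16:00 overlaps/touches 15:00-16:15 → extend to 15:00-16:15.

00:15-00:30, 02:30-07:45, 15:00-16:15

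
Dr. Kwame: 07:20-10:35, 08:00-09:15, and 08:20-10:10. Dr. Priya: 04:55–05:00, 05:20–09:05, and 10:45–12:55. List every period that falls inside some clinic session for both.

Merge the first list: 07:20–10:35.
07:20–10:35 meets the second set on 07:20–09:05.

07:20–09:05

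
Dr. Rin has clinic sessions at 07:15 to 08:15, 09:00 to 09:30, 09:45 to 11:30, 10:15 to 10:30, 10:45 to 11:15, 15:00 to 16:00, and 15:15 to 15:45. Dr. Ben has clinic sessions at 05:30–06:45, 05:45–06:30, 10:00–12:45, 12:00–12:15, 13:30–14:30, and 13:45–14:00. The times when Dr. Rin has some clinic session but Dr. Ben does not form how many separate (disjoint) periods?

4

Merge the first list: 07:15–08:15, 09:00–09:30, 09:45–11:30, 15:00–16:00.
Merge the second list: 05:30–06:45, 10:00–12:45, 13:30–14:30.
A \ B = 07:15–08:15, 09:00–09:30, 09:45–10:00, 15:00–16:00.
That is 4 disjoint pieces.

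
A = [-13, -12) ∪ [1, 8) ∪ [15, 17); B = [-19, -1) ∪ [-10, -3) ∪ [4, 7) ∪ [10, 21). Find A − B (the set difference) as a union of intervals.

Merge the second list: [-19, -1), [4, 7), [10, 21).
[-13, -12) lies entirely inside B → drops out.
[1, 8) with B removed leaves [1, 4), [7, 8).
[15, 17) lies entirely inside B → drops out.

[1, 4) ∪ [7, 8)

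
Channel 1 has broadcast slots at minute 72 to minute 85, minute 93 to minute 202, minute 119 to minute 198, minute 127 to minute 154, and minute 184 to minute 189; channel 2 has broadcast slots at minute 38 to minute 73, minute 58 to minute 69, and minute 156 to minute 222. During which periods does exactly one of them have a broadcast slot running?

minute 38 to minute 72, minute 73 to minute 85, minute 93 to minute 156, minute 202 to minute 222

Merge the first list: minute 72 to minute 85, minute 93 to minute 202.
Merge the second list: minute 38 to minute 73, minute 156 to minute 222.
A but not B: minute 73 to minute 85, minute 93 to minute 156.
B but not A: minute 38 to minute 72, minute 202 to minute 222.
Combining gives A △ B.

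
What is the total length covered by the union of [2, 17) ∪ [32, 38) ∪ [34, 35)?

21

Merged: [2, 17), [32, 38).
Lengths: 15 + 6 = 21.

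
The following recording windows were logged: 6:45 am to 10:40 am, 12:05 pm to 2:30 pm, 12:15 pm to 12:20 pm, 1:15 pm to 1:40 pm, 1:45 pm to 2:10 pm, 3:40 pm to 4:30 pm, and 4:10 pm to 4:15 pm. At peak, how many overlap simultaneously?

Walk the sorted start/end points keeping a running depth.
The depth first hits 2 at 12:15 pm.

2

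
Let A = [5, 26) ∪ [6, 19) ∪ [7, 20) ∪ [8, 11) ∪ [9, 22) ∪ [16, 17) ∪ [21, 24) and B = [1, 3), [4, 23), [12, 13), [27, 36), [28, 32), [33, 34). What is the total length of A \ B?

Merge the first list: [5, 26).
Merge the second list: [1, 3), [4, 23), [27, 36).
A \ B = [23, 26).
Total: 3.

3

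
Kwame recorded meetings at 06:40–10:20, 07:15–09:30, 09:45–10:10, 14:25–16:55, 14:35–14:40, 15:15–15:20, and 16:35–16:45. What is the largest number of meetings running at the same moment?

At 07:15, 2 of the intervals are simultaneously active.
No point has more.

2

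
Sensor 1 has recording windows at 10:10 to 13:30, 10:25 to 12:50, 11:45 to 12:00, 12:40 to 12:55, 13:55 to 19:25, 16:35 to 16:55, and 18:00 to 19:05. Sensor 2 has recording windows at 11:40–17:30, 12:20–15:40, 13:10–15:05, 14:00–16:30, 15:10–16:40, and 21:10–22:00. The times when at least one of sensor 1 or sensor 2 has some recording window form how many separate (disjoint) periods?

2

First set merges to 10:10-13:30, 13:55-19:25.
Second set merges to 11:40-17:30, 21:10-22:00.
A ∪ B = 10:10-19:25, 21:10-22:00.
That is 2 disjoint pieces.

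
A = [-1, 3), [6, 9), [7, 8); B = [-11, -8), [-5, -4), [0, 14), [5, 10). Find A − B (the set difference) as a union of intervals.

[-1, 0)

Merge the first list: [-1, 3), [6, 9).
Merge the second list: [-11, -8), [-5, -4), [0, 14).
[-1, 3) minus B → [-1, 0).
[6, 9): fully covered by B → removed.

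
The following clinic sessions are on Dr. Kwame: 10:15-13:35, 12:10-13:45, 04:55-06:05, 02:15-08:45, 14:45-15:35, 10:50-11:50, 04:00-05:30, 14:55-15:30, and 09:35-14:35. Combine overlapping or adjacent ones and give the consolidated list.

Sort by start: 02:15-08:45, 04:00-05:30, 04:55-06:05, 09:35-14:35, 10:15-13:35, 10:50-11:50, 12:10-13:45, 14:45-15:35, 14:55-15:30.
04:00-05:30 overlaps/touches 02:15-08:45 → extend to 02:15-08:45.
04:55-06:05 overlaps/touches 02:15-08:45 → extend to 02:15-08:45.
09:35-14:35 is disjoint → start new block.
10:15-13:35 overlaps/touches 09:35-14:35 → extend to 09:35-14:35.
10:50-11:50 overlaps/touches 09:35-14:35 → extend to 09:35-14:35.
12:10-13:45 overlaps/touches 09:35-14:35 → extend to 09:35-14:35.
14:45-15:35 is disjoint → start new block.
14:55-15:30 overlaps/touches 14:45-15:35 → extend to 14:45-15:35.

02:15-08:45, 09:35-14:35, 14:45-15:35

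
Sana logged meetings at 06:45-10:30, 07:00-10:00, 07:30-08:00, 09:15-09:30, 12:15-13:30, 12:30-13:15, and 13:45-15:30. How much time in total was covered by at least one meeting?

Merged: 06:45-10:30, 12:15-13:30, 13:45-15:30.
Lengths: 3 h 45 min + 1 h 15 min + 1 h 45 min = 6 h 45 min.

6 h 45 min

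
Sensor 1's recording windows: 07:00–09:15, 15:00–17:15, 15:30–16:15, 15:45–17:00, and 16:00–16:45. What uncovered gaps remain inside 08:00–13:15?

09:15–13:15

The merged coverage is 07:00–09:15, 15:00–17:15.
Complement within 08:00–13:15: 09:15–13:15.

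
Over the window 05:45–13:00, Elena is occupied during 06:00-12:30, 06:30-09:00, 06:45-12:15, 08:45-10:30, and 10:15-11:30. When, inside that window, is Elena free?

The merged coverage is 06:00–12:30.
Uncovered inside 05:45–13:00: 05:45–06:00, 12:30–13:00.

05:45–06:00, 12:30–13:00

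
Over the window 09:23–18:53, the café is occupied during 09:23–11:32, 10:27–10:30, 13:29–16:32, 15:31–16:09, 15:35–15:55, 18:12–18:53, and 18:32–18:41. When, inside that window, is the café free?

11:32–13:29, 16:32–18:12

After merging, the occupied span is 09:23–11:32, 13:29–16:32, 18:12–18:53.
Complement within 09:23–18:53: 11:32–13:29, 16:32–18:12.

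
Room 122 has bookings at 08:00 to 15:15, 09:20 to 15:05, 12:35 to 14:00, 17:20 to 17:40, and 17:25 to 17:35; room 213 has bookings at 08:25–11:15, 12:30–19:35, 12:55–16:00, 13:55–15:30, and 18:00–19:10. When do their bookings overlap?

A, merged: 08:00–15:15, 17:20–17:40.
B, merged: 08:25–11:15, 12:30–19:35.
08:00–15:15 ∩ B → 08:25–11:15, 12:30–15:15.
17:20–17:40 ∩ B → 17:20–17:40.

08:25–11:15, 12:30–15:15, 17:20–17:40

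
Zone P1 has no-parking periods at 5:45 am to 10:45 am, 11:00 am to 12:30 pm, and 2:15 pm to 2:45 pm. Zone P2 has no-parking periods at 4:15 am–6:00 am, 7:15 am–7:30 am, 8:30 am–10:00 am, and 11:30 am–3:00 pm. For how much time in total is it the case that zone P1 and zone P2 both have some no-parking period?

A ∩ B = 5:45 am–6:00 am, 7:15 am–7:30 am, 8:30 am–10:00 am, 11:30 am–12:30 pm, 2:15 pm–2:45 pm.
Total: 15 min + 15 min + 1 h 30 min + 1 h + 30 min = 3 h 30 min.

3 h 30 min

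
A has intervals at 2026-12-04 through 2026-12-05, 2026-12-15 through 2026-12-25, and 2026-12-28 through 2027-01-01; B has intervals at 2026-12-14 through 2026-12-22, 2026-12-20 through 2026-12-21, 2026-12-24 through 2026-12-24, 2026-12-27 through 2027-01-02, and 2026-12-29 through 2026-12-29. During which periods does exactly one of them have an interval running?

Second set merges to 2026-12-14 through 2026-12-22, 2026-12-24 through 2026-12-24, 2026-12-27 through 2027-01-02.
A but not B: 2026-12-04 through 2026-12-05, 2026-12-23 through 2026-12-23, 2026-12-25 through 2026-12-25.
B but not A: 2026-12-14 through 2026-12-14, 2026-12-27 through 2026-12-27, 2027-01-02 through 2027-01-02.
Combining gives A △ B.

2026-12-04 through 2026-12-05, 2026-12-14 through 2026-12-14, 2026-12-23 through 2026-12-23, 2026-12-25 through 2026-12-25, 2026-12-27 through 2026-12-27, 2027-01-02 through 2027-01-02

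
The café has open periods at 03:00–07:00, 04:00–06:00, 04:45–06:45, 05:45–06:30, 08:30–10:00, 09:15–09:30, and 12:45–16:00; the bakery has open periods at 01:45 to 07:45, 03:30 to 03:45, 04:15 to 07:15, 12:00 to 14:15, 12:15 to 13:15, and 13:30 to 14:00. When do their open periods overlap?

03:00–07:00, 12:45–14:15

Merge the first list: 03:00–07:00, 08:30–10:00, 12:45–16:00.
Merge the second list: 01:45–07:45, 12:00–14:15.
03:00–07:00 meets the second set on 03:00–07:00.
08:30–10:00: no overlap with the second set.
12:45–16:00 meets the second set on 12:45–14:15.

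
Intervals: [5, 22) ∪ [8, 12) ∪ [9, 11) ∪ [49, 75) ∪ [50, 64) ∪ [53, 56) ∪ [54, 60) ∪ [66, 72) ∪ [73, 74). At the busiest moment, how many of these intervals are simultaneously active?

4

Sweep endpoints in order; track running count of active intervals.
Peak of 4 reached at 54.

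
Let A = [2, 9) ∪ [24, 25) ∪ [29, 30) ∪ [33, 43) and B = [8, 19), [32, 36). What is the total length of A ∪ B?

30

A ∪ B = [2, 19), [24, 25), [29, 30), [32, 43).
Total: 17 + 1 + 1 + 11 = 30.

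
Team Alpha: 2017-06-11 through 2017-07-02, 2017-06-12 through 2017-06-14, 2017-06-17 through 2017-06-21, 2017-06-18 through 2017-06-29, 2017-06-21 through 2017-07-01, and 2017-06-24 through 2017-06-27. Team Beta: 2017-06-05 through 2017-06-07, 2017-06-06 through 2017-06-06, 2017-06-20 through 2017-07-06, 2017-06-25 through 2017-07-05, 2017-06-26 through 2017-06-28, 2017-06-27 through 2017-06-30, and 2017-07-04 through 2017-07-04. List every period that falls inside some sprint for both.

Merge the first list: 2017-06-11 through 2017-07-02.
Merge the second list: 2017-06-05 through 2017-06-07, 2017-06-20 through 2017-07-06.
2017-06-11 through 2017-07-02 meets the second set on 2017-06-20 through 2017-07-02.

2017-06-20 through 2017-07-02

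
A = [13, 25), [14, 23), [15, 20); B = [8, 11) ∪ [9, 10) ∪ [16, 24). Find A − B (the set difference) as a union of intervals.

A, merged: [13, 25).
B, merged: [8, 11), [16, 24).
[13, 25) minus B → [13, 16), [24, 25).

[13, 16) ∪ [24, 25)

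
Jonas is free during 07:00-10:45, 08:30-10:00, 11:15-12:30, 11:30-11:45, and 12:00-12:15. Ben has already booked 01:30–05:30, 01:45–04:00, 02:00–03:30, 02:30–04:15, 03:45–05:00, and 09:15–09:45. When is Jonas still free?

07:00-09:15, 09:45-10:45, 11:15-12:30

Merge the first list: 07:00-10:45, 11:15-12:30.
Merge the second list: 01:30-05:30, 09:15-09:45.
07:00-10:45 minus B → 07:00-09:15, 09:45-10:45.
11:15-12:30: no B overlap → unchanged.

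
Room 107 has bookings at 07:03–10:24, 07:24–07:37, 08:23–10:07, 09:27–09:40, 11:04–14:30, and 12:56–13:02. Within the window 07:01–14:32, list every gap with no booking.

The merged coverage is 07:03–10:24, 11:04–14:30.
Complement within 07:01–14:32: 07:01–07:03, 10:24–11:04, 14:30–14:32.

07:01–07:03, 10:24–11:04, 14:30–14:32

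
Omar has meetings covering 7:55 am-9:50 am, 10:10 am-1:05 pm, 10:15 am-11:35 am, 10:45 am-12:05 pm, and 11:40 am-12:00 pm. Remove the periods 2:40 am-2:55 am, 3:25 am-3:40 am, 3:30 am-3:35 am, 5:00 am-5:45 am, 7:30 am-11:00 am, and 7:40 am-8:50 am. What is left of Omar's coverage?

11:00 am-1:05 pm

Merge the first list: 7:55 am-9:50 am, 10:10 am-1:05 pm.
Merge the second list: 2:40 am-2:55 am, 3:25 am-3:40 am, 5:00 am-5:45 am, 7:30 am-11:00 am.
7:55 am-9:50 am: fully covered by B → removed.
10:10 am-1:05 pm minus B → 11:00 am-1:05 pm.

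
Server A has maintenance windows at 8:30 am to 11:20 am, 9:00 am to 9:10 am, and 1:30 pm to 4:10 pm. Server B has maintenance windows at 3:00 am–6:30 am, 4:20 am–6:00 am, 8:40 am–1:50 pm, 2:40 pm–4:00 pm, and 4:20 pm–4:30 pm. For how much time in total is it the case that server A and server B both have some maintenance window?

4 h 20 min

Merge the first list: 8:30 am–11:20 am, 1:30 pm–4:10 pm.
Merge the second list: 3:00 am–6:30 am, 8:40 am–1:50 pm, 2:40 pm–4:00 pm, 4:20 pm–4:30 pm.
A ∩ B = 8:40 am–11:20 am, 1:30 pm–1:50 pm, 2:40 pm–4:00 pm.
Total: 2 h 40 min + 20 min + 1 h 20 min = 4 h 20 min.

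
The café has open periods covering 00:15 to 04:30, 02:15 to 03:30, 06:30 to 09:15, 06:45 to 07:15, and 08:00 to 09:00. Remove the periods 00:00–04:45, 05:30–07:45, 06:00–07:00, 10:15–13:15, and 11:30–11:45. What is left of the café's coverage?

07:45–09:15

First set merges to 00:15–04:30, 06:30–09:15.
Second set merges to 00:00–04:45, 05:30–07:45, 10:15–13:15.
00:15–04:30 lies entirely inside B → drops out.
06:30–09:15 with B removed leaves 07:45–09:15.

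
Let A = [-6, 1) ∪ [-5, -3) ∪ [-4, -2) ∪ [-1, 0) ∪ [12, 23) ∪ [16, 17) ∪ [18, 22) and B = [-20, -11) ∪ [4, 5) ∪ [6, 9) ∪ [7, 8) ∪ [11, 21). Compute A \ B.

[-6, 1) ∪ [21, 23)

A, merged: [-6, 1), [12, 23).
B, merged: [-20, -11), [4, 5), [6, 9), [11, 21).
[-6, 1): nothing removed.
[12, 23) \ B = [21, 23).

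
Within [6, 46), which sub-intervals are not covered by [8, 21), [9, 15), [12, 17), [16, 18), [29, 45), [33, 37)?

[6, 8) ∪ [21, 29) ∪ [45, 46)

After merging, the occupied span is [8, 21), [29, 45).
Complement within [6, 46): [6, 8), [21, 29), [45, 46).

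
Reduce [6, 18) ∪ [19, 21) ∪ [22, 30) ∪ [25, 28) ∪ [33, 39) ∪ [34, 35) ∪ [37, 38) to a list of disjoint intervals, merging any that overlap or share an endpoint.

[19, 21) is disjoint → start new block.
[22, 30) is disjoint → start new block.
[25, 28) overlaps/touches [22, 30) → extend to [22, 30).
[33, 39) is disjoint → start new block.
[34, 35) overlaps/touches [33, 39) → extend to [33, 39).
[37, 38) overlaps/touches [33, 39) → extend to [33, 39).

[6, 18) ∪ [19, 21) ∪ [22, 30) ∪ [33, 39)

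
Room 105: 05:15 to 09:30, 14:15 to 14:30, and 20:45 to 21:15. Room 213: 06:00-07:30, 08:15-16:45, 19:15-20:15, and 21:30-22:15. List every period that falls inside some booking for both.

05:15-09:30 overlaps B on 06:00-07:30, 08:15-09:30.
14:15-14:30 overlaps B on 14:15-14:30.
20:45-21:15 falls entirely outside B.

06:00-07:30, 08:15-09:30, 14:15-14:30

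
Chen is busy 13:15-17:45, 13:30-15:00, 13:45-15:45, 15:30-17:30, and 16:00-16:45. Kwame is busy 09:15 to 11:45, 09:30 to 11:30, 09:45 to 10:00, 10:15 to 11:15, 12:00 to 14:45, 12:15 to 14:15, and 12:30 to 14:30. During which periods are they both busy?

13:15–14:45

Merge the first list: 13:15–17:45.
Merge the second list: 09:15–11:45, 12:00–14:45.
13:15–17:45 meets the second set on 13:15–14:45.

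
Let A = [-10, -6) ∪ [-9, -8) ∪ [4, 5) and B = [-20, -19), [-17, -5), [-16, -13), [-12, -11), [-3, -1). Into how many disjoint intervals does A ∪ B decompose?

First set merges to [-10, -6), [4, 5).
Second set merges to [-20, -19), [-17, -5), [-3, -1).
A ∪ B = [-20, -19), [-17, -5), [-3, -1), [4, 5).
That is 4 disjoint pieces.

4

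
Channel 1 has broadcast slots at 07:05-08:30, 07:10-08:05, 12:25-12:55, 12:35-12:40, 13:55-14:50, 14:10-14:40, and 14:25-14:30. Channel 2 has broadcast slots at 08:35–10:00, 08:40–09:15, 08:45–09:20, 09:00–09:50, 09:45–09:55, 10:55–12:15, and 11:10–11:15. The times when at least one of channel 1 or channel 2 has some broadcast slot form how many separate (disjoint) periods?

5

First set merges to 07:05–08:30, 12:25–12:55, 13:55–14:50.
Second set merges to 08:35–10:00, 10:55–12:15.
A ∪ B = 07:05–08:30, 08:35–10:00, 10:55–12:15, 12:25–12:55, 13:55–14:50.
That is 5 disjoint pieces.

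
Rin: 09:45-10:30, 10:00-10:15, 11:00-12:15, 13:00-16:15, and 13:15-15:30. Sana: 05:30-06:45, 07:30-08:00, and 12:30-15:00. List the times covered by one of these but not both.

First set merges to 09:45-10:30, 11:00-12:15, 13:00-16:15.
Only in the first: 09:45-10:30, 11:00-12:15, 15:00-16:15.
Only in the second: 05:30-06:45, 07:30-08:00, 12:30-13:00.
Together these are the periods covered by exactly one.

05:30-06:45, 07:30-08:00, 09:45-10:30, 11:00-12:15, 12:30-13:00, 15:00-16:15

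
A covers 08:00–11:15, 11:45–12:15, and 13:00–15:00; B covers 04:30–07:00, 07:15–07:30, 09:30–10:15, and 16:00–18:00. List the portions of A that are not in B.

08:00–09:30, 10:15–11:15, 11:45–12:15, 13:00–15:00

08:00–11:15 with B removed leaves 08:00–09:30, 10:15–11:15.
11:45–12:15 is untouched.
13:00–15:00 is untouched.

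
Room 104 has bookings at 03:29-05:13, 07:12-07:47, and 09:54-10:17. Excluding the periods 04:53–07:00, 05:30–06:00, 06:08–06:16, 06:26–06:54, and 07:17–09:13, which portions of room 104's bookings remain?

Second set merges to 04:53–07:00, 07:17–09:13.
03:29–05:13 \ B = 03:29–04:53.
07:12–07:47 \ B = 07:12–07:17.
09:54–10:17: nothing removed.

03:29–04:53, 07:12–07:17, 09:54–10:17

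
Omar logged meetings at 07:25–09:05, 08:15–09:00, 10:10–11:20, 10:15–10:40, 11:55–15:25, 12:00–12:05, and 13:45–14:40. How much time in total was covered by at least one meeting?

Merged: 07:25–09:05, 10:10–11:20, 11:55–15:25.
Lengths: 1 h 40 min + 1 h 10 min + 3 h 30 min = 6 h 20 min.

6 h 20 min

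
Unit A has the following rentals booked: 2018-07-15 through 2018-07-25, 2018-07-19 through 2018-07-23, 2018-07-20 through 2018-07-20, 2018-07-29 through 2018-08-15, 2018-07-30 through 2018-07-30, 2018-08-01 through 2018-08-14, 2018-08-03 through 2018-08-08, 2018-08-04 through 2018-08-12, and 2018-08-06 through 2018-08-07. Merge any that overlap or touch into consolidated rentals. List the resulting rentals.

2018-07-19 through 2018-07-23 overlaps/touches 2018-07-15 through 2018-07-25 → extend to 2018-07-15 through 2018-07-25.
2018-07-20 through 2018-07-20 overlaps/touches 2018-07-15 through 2018-07-25 → extend to 2018-07-15 through 2018-07-25.
2018-07-29 through 2018-08-15 is disjoint → start new block.
2018-07-30 through 2018-07-30 overlaps/touches 2018-07-29 through 2018-08-15 → extend to 2018-07-29 through 2018-08-15.
2018-08-01 through 2018-08-14 overlaps/touches 2018-07-29 through 2018-08-15 → extend to 2018-07-29 through 2018-08-15.
2018-08-03 through 2018-08-08 overlaps/touches 2018-07-29 through 2018-08-15 → extend to 2018-07-29 through 2018-08-15.
2018-08-04 through 2018-08-12 overlaps/touches 2018-07-29 through 2018-08-15 → extend to 2018-07-29 through 2018-08-15.
2018-08-06 through 2018-08-07 overlaps/touches 2018-07-29 through 2018-08-15 → extend to 2018-07-29 through 2018-08-15.

2018-07-15 through 2018-07-25, 2018-07-29 through 2018-08-15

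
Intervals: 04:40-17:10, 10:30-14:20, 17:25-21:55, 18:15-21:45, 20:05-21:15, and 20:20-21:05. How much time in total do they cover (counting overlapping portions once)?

17 h

Merged: 04:40–17:10, 17:25–21:55.
Lengths: 12 h 30 min + 4 h 30 min = 17 h.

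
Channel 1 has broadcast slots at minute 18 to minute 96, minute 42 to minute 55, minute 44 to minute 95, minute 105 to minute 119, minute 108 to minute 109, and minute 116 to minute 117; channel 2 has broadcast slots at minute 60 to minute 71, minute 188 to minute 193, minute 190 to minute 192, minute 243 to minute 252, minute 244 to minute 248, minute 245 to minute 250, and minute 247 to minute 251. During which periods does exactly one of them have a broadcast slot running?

First set merges to minute 18 to minute 96, minute 105 to minute 119.
Second set merges to minute 60 to minute 71, minute 188 to minute 193, minute 243 to minute 252.
A \ B = minute 18 to minute 60, minute 71 to minute 96, minute 105 to minute 119.
B \ A = minute 188 to minute 193, minute 243 to minute 252.
Union of the two gives the symmetric difference.

minute 18 to minute 60, minute 71 to minute 96, minute 105 to minute 119, minute 188 to minute 193, minute 243 to minute 252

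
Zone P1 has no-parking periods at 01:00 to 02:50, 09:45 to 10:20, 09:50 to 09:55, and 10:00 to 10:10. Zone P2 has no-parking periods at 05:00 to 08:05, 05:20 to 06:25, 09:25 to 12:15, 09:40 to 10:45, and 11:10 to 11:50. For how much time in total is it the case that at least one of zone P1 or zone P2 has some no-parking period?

7 h 45 min

First set merges to 01:00-02:50, 09:45-10:20.
Second set merges to 05:00-08:05, 09:25-12:15.
A ∪ B = 01:00-02:50, 05:00-08:05, 09:25-12:15.
Total: 1 h 50 min + 3 h 5 min + 2 h 50 min = 7 h 45 min.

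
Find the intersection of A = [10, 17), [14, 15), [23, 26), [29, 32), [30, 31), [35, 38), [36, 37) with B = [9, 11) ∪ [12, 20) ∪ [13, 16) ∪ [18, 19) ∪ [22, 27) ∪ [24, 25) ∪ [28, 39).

A, merged: [10, 17), [23, 26), [29, 32), [35, 38).
B, merged: [9, 11), [12, 20), [22, 27), [28, 39).
[10, 17) meets the second set on [10, 11), [12, 17).
[23, 26) meets the second set on [23, 26).
[29, 32) meets the second set on [29, 32).
[35, 38) meets the second set on [35, 38).

[10, 11) ∪ [12, 17) ∪ [23, 26) ∪ [29, 32) ∪ [35, 38)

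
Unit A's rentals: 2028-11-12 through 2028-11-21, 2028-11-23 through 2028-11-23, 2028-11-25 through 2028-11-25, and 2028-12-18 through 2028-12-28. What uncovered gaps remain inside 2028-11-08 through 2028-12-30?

After merging, the occupied span is 2028-11-12 through 2028-11-21, 2028-11-23 through 2028-11-23, 2028-11-25 through 2028-11-25, 2028-12-18 through 2028-12-28.
Uncovered inside 2028-11-08 through 2028-12-30: 2028-11-08 through 2028-11-11, 2028-11-22 through 2028-11-22, 2028-11-24 through 2028-11-24, 2028-11-26 through 2028-12-17, 2028-12-29 through 2028-12-30.

2028-11-08 through 2028-11-11, 2028-11-22 through 2028-11-22, 2028-11-24 through 2028-11-24, 2028-11-26 through 2028-12-17, 2028-12-29 through 2028-12-30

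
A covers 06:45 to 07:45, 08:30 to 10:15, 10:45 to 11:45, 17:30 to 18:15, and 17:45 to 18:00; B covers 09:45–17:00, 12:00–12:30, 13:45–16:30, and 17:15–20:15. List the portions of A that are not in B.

06:45–07:45, 08:30–09:45

A, merged: 06:45–07:45, 08:30–10:15, 10:45–11:45, 17:30–18:15.
B, merged: 09:45–17:00, 17:15–20:15.
06:45–07:45: no B overlap → unchanged.
08:30–10:15 minus B → 08:30–09:45.
10:45–11:45: fully covered by B → removed.
17:30–18:15: fully covered by B → removed.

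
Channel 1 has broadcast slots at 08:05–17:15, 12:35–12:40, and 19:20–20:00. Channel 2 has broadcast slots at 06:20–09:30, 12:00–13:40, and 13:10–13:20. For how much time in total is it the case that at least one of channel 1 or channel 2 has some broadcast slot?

11 h 35 min

Merge the first list: 08:05–17:15, 19:20–20:00.
Merge the second list: 06:20–09:30, 12:00–13:40.
A ∪ B = 06:20–17:15, 19:20–20:00.
Total: 10 h 55 min + 40 min = 11 h 35 min.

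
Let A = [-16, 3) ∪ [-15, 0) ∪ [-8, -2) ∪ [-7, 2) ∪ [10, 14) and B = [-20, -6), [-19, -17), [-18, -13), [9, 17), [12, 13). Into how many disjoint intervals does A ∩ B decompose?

A, merged: [-16, 3), [10, 14).
B, merged: [-20, -6), [9, 17).
A ∩ B = [-16, -6), [10, 14).
That is 2 disjoint pieces.

2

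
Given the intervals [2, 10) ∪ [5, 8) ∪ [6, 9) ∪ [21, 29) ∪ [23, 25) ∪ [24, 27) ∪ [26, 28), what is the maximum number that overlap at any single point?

3

At 6, 3 of the intervals are simultaneously active.
No point has more.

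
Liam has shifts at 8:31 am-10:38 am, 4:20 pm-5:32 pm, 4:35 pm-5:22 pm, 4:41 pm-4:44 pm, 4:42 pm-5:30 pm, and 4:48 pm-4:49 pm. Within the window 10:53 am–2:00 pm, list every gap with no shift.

10:53 am–2:00 pm

After merging, the occupied span is 8:31 am–10:38 am, 4:20 pm–5:32 pm.
Uncovered inside 10:53 am–2:00 pm: 10:53 am–2:00 pm.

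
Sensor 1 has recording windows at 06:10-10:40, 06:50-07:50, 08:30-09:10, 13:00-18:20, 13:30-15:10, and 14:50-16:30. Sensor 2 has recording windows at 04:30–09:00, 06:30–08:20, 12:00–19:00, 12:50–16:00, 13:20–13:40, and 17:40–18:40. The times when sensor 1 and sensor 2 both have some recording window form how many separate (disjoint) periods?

A, merged: 06:10-10:40, 13:00-18:20.
B, merged: 04:30-09:00, 12:00-19:00.
A ∩ B = 06:10-09:00, 13:00-18:20.
That is 2 disjoint pieces.

2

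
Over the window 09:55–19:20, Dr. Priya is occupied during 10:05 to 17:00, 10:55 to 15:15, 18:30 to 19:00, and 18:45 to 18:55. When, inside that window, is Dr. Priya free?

09:55–10:05, 17:00–18:30, 19:00–19:20

Covered (merged): 10:05–17:00, 18:30–19:00.
Complement within 09:55–19:20: 09:55–10:05, 17:00–18:30, 19:00–19:20.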